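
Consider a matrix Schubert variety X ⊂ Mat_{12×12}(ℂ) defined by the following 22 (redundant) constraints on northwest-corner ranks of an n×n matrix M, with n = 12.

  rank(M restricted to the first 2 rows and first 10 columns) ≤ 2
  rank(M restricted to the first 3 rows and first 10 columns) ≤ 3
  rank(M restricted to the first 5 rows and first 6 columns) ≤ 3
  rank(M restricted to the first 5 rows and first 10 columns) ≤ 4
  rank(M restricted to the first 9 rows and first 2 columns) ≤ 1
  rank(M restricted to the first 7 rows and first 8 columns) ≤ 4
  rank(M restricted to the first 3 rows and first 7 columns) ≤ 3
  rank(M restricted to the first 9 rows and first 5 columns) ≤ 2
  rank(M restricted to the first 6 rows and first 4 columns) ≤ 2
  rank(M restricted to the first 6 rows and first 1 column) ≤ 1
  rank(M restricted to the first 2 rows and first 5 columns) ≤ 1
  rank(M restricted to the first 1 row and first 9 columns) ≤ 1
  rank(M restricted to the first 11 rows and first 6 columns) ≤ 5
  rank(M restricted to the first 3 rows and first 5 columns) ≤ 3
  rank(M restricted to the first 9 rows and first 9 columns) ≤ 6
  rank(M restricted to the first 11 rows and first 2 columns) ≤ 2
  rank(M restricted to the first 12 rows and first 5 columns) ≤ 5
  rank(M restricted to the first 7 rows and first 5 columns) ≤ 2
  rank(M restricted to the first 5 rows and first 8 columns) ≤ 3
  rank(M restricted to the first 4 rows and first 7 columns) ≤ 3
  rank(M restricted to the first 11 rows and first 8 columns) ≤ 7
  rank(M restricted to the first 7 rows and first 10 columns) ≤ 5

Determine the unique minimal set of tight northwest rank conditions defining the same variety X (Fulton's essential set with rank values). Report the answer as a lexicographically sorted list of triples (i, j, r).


Reconstructing r_w from the 22 given conditions:

  R[1]: 1 1 1 1 1 1 1 1 1 1 1 1
  R[2]: 1 1 1 1 1 2 2 2 2 2 2 2
  R[3]: 1 1 2 2 2 3 3 3 3 3 3 3
  R[4]: 1 1 2 2 2 3 3 3 4 4 4 4
  R[5]: 1 1 2 2 2 3 3 3 4 4 5 5
  R[6]: 1 1 2 2 2 3 4 4 5 5 6 6
  R[7]: 1 1 2 2 2 3 4 4 5 5 6 7
  R[8]: 1 1 2 2 2 3 4 5 6 6 7 8
  R[9]: 1 1 2 2 2 3 4 5 6 7 8 9
  R[10]: 1 2 3 3 3 4 5 6 7 8 9 10
  R[11]: 1 2 3 4 4 5 6 7 8 9 10 11
  R[12]: 1 2 3 4 5 6 7 8 9 10 11 12

second differences of R give the permutation w = (1, 6, 3, 9, 11, 7, 12, 8, 10, 2, 4, 5).

7 SE-corners of the 30-cell Rothe diagram give Ess(w):

[(2, 5, 1), (5, 8, 3), (5, 10, 4), (7, 8, 4), (7, 10, 5), (9, 2, 1), (9, 5, 2)]


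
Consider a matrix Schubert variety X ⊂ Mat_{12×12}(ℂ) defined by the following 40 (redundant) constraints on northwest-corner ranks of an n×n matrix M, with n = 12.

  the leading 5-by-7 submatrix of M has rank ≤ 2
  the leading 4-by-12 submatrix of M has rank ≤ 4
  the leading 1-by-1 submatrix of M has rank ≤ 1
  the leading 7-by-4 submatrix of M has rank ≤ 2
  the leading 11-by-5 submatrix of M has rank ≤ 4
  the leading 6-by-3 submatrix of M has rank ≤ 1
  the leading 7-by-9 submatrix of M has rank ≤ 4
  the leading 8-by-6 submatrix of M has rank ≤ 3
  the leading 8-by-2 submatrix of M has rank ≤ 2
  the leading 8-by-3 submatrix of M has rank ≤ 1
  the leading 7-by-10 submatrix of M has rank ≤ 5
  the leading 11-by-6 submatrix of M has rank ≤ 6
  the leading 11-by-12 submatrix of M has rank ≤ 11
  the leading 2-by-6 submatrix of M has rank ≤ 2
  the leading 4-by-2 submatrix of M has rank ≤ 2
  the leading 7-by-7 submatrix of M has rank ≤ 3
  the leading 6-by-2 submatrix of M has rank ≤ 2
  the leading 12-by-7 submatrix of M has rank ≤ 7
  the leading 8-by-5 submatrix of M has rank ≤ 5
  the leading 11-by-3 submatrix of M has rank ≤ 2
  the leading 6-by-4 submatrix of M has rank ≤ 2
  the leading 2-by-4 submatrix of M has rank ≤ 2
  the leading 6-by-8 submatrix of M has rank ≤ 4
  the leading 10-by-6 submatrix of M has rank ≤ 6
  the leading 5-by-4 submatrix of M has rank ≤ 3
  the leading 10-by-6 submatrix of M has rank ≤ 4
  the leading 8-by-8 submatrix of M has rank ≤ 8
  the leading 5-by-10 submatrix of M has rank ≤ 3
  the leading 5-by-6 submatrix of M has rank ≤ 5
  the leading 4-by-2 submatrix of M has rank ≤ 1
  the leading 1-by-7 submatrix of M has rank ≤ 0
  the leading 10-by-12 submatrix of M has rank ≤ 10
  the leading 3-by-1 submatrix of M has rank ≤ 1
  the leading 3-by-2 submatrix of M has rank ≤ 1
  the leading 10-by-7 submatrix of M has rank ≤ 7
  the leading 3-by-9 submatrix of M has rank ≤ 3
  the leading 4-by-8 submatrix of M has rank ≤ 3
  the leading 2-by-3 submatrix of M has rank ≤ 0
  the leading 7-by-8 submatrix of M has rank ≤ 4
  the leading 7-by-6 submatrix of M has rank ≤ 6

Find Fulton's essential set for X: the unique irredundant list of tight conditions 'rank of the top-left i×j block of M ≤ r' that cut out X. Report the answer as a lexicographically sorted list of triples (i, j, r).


Recovering R(i,j) via the rank-extension bound from the 40 conditions:

  row 1: 0 0 0 0 0 0 0 1 1 1 1 1
  row 2: 0 0 0 1 1 1 1 2 2 2 2 2
  row 3: 1 1 1 2 2 2 2 3 3 3 3 3
  row 4: 1 1 1 2 2 2 2 3 3 3 4 4
  row 5: 1 1 1 2 2 2 2 3 3 3 4 5
  row 6: 1 1 1 2 3 3 3 4 4 4 5 6
  row 7: 1 1 1 2 3 3 3 4 4 5 6 7
  row 8: 1 1 1 2 3 3 4 5 5 6 7 8
  row 9: 1 2 2 3 4 4 5 6 6 7 8 9
  row 10: 1 2 2 3 4 4 5 6 7 8 9 10
  row 11: 1 2 2 3 4 5 6 7 8 9 10 11
  row 12: 1 2 3 4 5 6 7 8 9 10 11 12

hence w(1..12) = (8, 4, 1, 11, 12, 5, 10, 7, 2, 9, 6, 3).

D(w) has 37 cells with 10 SE-corners; essential set:

[(1, 7, 0), (2, 3, 0), (5, 7, 2), (5, 10, 3), (7, 7, 3), (7, 9, 4), (8, 3, 1), (8, 6, 3), (10, 6, 4), (11, 3, 2)]


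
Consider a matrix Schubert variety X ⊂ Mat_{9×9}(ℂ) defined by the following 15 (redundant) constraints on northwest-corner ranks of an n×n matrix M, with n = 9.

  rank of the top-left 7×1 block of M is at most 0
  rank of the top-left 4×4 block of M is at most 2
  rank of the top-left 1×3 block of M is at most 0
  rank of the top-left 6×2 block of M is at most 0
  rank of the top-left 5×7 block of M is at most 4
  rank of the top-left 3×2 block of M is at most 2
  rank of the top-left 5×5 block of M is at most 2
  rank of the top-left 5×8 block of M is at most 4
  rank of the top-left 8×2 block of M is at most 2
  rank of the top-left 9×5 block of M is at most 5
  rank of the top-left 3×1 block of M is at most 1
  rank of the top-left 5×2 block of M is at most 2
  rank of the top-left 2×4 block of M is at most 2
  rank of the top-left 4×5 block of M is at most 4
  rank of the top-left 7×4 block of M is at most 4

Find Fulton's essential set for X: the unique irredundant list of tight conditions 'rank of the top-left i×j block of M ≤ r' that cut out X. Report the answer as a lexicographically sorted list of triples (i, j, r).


Rank table r_w(9×9) implied by the 15 constraints:

  i=1: 0  0  0  1  1  1  1  1  1
  i=2: 0  0  1  2  2  2  2  2  2
  i=3: 0  0  1  2  2  3  3  3  3
  i=4: 0  0  1  2  2  3  4  4  4
  i=5: 0  0  1  2  2  3  4  4  5
  i=6: 0  0  1  2  3  4  5  5  6
  i=7: 0  1  2  3  4  5  6  6  7
  i=8: 1  2  3  4  5  6  7  7  8
  i=9: 1  2  3  4  5  6  7  8  9

giving w = (4, 3, 6, 7, 9, 5, 2, 1, 8) via Δ²R.

ℓ(w)=18; the 5 essential cells (i,j,r):

[(1, 3, 0), (5, 5, 2), (5, 8, 4), (6, 2, 0), (7, 1, 0)]


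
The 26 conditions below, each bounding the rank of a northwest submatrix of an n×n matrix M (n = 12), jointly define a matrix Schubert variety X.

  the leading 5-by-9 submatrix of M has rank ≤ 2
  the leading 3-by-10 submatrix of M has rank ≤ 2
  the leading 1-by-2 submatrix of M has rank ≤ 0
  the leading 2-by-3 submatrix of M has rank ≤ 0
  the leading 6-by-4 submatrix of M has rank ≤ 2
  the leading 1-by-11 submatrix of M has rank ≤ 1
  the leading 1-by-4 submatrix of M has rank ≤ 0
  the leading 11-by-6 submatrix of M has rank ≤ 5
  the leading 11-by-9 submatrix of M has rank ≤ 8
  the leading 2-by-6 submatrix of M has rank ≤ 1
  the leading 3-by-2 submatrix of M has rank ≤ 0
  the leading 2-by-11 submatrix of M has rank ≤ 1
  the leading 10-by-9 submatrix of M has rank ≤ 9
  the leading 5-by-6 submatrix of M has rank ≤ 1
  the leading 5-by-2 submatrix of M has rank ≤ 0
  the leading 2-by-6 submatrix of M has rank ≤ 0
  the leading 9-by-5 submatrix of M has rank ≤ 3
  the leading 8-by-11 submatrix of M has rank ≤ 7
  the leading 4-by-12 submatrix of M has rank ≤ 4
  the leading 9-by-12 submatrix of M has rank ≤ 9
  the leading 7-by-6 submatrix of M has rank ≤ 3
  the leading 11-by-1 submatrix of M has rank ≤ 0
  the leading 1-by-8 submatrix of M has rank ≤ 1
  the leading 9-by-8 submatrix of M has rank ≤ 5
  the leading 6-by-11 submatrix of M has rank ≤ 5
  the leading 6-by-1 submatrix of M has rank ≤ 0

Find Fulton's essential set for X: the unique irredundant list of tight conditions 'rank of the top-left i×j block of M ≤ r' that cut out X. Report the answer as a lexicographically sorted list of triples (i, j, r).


Propagating the 26 rank bounds to every northwest block:

  i=1: 0 | 0 | 0 | 0 | 0 | 0 | 1 | 1 | 1 | 1 | 1 | 1
  i=2: 0 | 0 | 0 | 0 | 0 | 0 | 1 | 1 | 1 | 1 | 1 | 2
  i=3: 0 | 0 | 1 | 1 | 1 | 1 | 2 | 2 | 2 | 2 | 2 | 3
  i=4: 0 | 0 | 1 | 1 | 1 | 1 | 2 | 2 | 2 | 3 | 3 | 4
  i=5: 0 | 0 | 1 | 1 | 1 | 1 | 2 | 2 | 2 | 3 | 4 | 5
  i=6: 0 | 1 | 2 | 2 | 2 | 2 | 3 | 3 | 3 | 4 | 5 | 6
  i=7: 0 | 1 | 2 | 3 | 3 | 3 | 4 | 4 | 4 | 5 | 6 | 7
  i=8: 0 | 1 | 2 | 3 | 3 | 4 | 5 | 5 | 5 | 6 | 7 | 8
  i=9: 0 | 1 | 2 | 3 | 3 | 4 | 5 | 5 | 6 | 7 | 8 | 9
  i=10: 0 | 1 | 2 | 3 | 4 | 5 | 6 | 6 | 7 | 8 | 9 | 10
  i=11: 0 | 1 | 2 | 3 | 4 | 5 | 6 | 7 | 8 | 9 | 10 | 11
  i=12: 1 | 2 | 3 | 4 | 5 | 6 | 7 | 8 | 9 | 10 | 11 | 12

the unique w with this rank table is (7, 12, 3, 10, 11, 2, 4, 6, 9, 5, 8, 1).

D(w) has 41 cells with 8 SE-corners; essential set:

[(2, 6, 0), (2, 11, 1), (5, 2, 0), (5, 6, 1), (5, 9, 2), (9, 5, 3), (9, 8, 5), (11, 1, 0)]


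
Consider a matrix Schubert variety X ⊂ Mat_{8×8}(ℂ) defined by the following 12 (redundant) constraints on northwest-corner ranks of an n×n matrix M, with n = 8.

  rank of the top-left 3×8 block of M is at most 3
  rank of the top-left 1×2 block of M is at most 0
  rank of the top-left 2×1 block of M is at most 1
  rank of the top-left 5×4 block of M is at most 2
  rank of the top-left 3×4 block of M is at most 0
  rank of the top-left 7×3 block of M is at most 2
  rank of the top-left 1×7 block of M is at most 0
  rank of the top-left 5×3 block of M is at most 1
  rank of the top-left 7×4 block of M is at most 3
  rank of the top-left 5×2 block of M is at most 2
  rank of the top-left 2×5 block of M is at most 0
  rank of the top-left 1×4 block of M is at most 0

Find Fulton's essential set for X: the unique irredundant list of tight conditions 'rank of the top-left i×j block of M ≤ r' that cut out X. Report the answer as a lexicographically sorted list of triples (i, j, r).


Computing R[i][j] = min implied NW-rank bound (n=8, 12 conditions):

  0 | 0 | 0 | 0 | 0 | 0 | 0 | 1
  0 | 0 | 0 | 0 | 0 | 1 | 1 | 2
  0 | 0 | 0 | 0 | 1 | 2 | 2 | 3
  1 | 1 | 1 | 1 | 2 | 3 | 3 | 4
  1 | 1 | 1 | 2 | 3 | 4 | 4 | 5
  1 | 2 | 2 | 3 | 4 | 5 | 5 | 6
  1 | 2 | 2 | 3 | 4 | 5 | 6 | 7
  1 | 2 | 3 | 4 | 5 | 6 | 7 | 8

hence w(1..8) = (8, 6, 5, 1, 4, 2, 7, 3).

Fulton essential set (5 of the 19 Rothe cells):

[(1, 7, 0), (2, 5, 0), (3, 4, 0), (5, 3, 1), (7, 3, 2)]


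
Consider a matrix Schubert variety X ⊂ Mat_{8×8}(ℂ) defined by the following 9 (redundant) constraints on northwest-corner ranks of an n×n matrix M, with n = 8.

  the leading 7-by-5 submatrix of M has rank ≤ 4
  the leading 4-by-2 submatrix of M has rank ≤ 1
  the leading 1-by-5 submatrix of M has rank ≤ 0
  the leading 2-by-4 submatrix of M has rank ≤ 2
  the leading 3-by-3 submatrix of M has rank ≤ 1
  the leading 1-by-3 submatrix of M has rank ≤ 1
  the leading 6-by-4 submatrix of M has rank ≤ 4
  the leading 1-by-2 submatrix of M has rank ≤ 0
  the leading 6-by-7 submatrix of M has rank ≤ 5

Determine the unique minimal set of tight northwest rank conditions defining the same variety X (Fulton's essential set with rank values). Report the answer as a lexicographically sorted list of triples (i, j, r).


Rank table r_w(8×8) implied by the 9 constraints:

  row 1: 0  0  0  0  0  1  1  1
  row 2: 1  1  1  1  1  2  2  2
  row 3: 1  1  1  2  2  3  3  3
  row 4: 1  1  2  3  3  4  4  4
  row 5: 1  2  3  4  4  5  5  5
  row 6: 1  2  3  4  4  5  5  6
  row 7: 1  2  3  4  4  5  6  7
  row 8: 1  2  3  4  5  6  7  8

hence w(1..8) = (6, 1, 4, 3, 2, 8, 7, 5).

ℓ(w)=11; the 5 essential cells (i,j,r):

[(1, 5, 0), (3, 3, 1), (4, 2, 1), (6, 7, 5), (7, 5, 4)]


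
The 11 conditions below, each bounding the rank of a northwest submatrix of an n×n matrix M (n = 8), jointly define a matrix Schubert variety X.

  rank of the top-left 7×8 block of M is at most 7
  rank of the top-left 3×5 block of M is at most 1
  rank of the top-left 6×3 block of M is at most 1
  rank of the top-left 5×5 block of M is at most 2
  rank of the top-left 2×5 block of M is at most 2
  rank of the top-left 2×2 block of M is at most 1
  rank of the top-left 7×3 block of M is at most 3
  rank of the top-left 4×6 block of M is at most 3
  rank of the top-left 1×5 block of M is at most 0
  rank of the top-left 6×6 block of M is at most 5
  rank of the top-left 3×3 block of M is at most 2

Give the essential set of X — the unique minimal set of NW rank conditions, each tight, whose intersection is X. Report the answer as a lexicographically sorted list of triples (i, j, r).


Recovering R(i,j) via the rank-extension bound from the 11 conditions:

  row 1: 0 | 0 | 0 | 0 | 0 | 1 | 1 | 1
  row 2: 1 | 1 | 1 | 1 | 1 | 2 | 2 | 2
  row 3: 1 | 1 | 1 | 1 | 1 | 2 | 3 | 3
  row 4: 1 | 1 | 1 | 2 | 2 | 3 | 4 | 4
  row 5: 1 | 1 | 1 | 2 | 2 | 3 | 4 | 5
  row 6: 1 | 1 | 1 | 2 | 3 | 4 | 5 | 6
  row 7: 1 | 2 | 2 | 3 | 4 | 5 | 6 | 7
  row 8: 1 | 2 | 3 | 4 | 5 | 6 | 7 | 8

hence w(1..8) = (6, 1, 7, 4, 8, 5, 2, 3).

4 SE-corners of the 16-cell Rothe diagram give Ess(w):

[(1, 5, 0), (3, 5, 1), (5, 5, 2), (6, 3, 1)]


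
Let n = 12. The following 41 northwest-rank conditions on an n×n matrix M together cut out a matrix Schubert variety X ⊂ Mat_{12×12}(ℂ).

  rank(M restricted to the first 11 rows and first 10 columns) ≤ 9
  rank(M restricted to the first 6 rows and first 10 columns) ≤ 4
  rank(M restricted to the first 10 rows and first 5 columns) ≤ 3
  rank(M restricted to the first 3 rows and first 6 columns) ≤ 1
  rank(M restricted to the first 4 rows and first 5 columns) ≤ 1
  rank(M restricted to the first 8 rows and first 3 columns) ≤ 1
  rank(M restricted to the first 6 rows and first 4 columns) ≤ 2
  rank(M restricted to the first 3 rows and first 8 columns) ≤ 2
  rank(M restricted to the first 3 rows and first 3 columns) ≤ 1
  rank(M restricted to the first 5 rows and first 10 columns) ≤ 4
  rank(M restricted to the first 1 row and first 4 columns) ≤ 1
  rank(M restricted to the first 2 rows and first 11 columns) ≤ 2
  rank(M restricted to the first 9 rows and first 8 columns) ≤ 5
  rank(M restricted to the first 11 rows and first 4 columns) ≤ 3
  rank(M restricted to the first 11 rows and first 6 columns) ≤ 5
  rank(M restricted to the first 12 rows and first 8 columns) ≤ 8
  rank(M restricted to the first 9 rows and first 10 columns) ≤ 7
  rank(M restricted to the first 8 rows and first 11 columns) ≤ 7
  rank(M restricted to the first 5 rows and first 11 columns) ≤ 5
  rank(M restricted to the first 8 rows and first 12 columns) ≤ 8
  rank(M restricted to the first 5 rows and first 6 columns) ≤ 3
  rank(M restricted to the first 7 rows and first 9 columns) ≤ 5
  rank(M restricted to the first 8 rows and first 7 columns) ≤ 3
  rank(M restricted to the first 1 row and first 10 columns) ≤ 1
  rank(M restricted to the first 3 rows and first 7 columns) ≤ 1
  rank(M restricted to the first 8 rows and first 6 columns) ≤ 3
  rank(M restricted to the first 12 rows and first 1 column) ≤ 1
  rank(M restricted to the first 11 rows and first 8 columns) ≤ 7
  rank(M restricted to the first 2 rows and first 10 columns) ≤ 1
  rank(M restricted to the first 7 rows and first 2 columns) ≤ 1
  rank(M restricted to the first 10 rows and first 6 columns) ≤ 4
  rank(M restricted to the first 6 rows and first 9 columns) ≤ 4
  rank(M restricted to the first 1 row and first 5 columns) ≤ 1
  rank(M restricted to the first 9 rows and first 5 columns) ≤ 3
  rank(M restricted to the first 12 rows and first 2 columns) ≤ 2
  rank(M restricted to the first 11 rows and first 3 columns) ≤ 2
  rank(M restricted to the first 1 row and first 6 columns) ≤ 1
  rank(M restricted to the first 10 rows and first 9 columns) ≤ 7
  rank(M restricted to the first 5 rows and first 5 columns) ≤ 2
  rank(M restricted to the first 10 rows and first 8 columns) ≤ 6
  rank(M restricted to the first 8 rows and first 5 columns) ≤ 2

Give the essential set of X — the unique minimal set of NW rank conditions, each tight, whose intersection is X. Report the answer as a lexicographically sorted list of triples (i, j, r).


The tightest implied rank at each (i,j), from the 41 conditions:

  R[1]: 1 1 1 1 1 1 1 1 1 1 1 1
  R[2]: 1 1 1 1 1 1 1 1 1 1 2 2
  R[3]: 1 1 1 1 1 1 1 2 2 2 3 3
  R[4]: 1 1 1 1 1 2 2 3 3 3 4 4
  R[5]: 1 1 1 2 2 3 3 4 4 4 5 5
  R[6]: 1 1 1 2 2 3 3 4 4 4 5 6
  R[7]: 1 1 1 2 2 3 3 4 5 5 6 7
  R[8]: 1 1 1 2 2 3 3 4 5 6 7 8
  R[9]: 1 2 2 3 3 4 4 5 6 7 8 9
  R[10]: 1 2 2 3 3 4 5 6 7 8 9 10
  R[11]: 1 2 2 3 4 5 6 7 8 9 10 11
  R[12]: 1 2 3 4 5 6 7 8 9 10 11 12

giving w = (1, 11, 8, 6, 4, 12, 9, 10, 2, 7, 5, 3) via Δ²R.

|D(w)|=38, |Ess(w)|=9:

[(2, 10, 1), (3, 7, 1), (4, 5, 1), (6, 10, 4), (8, 3, 1), (8, 5, 2), (8, 7, 3), (10, 5, 3), (11, 3, 2)]


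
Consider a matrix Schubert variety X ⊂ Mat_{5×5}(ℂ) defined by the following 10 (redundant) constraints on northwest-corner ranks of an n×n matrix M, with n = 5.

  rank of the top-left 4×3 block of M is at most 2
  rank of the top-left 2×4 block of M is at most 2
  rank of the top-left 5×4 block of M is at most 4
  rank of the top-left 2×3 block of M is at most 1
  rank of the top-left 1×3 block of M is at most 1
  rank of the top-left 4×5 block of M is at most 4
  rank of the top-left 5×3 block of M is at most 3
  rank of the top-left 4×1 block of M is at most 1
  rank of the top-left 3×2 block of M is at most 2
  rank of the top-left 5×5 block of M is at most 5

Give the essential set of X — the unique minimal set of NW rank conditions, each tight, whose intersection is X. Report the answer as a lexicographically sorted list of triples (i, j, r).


The tightest implied rank at each (i,j), from the 10 conditions:

  row 1: 1 | 1 | 1 | 1 | 1
  row 2: 1 | 1 | 1 | 2 | 2
  row 3: 1 | 2 | 2 | 3 | 3
  row 4: 1 | 2 | 2 | 3 | 4
  row 5: 1 | 2 | 3 | 4 | 5

reading off 1-entries of Δ²R: w = (1, 4, 2, 5, 3).

D(w) has 3 cells with 2 SE-corners; essential set:

[(2, 3, 1), (4, 3, 2)]


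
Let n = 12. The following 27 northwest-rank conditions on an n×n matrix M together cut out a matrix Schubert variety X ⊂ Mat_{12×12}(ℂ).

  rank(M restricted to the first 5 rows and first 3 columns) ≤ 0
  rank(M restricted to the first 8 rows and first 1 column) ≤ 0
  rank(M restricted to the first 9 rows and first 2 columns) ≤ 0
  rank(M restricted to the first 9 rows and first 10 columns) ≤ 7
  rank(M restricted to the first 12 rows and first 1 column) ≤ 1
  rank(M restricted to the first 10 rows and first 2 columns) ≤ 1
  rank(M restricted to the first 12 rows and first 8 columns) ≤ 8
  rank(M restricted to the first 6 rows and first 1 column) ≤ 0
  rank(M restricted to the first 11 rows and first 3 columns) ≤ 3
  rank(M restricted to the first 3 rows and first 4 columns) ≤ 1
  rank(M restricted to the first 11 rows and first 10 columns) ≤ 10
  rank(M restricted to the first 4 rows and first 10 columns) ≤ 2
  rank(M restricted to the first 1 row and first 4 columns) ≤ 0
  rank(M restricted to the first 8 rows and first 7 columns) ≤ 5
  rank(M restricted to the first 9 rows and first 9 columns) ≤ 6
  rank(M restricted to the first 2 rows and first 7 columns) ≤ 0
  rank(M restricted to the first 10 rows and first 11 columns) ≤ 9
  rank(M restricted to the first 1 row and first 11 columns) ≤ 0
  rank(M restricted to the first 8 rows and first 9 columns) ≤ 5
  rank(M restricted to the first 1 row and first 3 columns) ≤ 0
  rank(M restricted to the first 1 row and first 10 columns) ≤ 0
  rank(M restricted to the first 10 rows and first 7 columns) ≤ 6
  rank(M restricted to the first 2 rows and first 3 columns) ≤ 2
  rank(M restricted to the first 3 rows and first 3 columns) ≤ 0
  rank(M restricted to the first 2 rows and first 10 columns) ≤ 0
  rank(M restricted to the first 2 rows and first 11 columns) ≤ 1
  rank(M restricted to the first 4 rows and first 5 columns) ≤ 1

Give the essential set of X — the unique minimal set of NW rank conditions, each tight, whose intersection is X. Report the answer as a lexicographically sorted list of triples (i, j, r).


Reconstructing r_w from the 27 given conditions:

  i=1: 0, 0, 0, 0, 0, 0, 0, 0, 0, 0, 0, 1
  i=2: 0, 0, 0, 0, 0, 0, 0, 0, 0, 0, 1, 2
  i=3: 0, 0, 0, 1, 1, 1, 1, 1, 1, 1, 2, 3
  i=4: 0, 0, 0, 1, 1, 2, 2, 2, 2, 2, 3, 4
  i=5: 0, 0, 0, 1, 2, 3, 3, 3, 3, 3, 4, 5
  i=6: 0, 0, 1, 2, 3, 4, 4, 4, 4, 4, 5, 6
  i=7: 0, 0, 1, 2, 3, 4, 5, 5, 5, 5, 6, 7
  i=8: 0, 0, 1, 2, 3, 4, 5, 5, 5, 6, 7, 8
  i=9: 0, 0, 1, 2, 3, 4, 5, 6, 6, 7, 8, 9
  i=10: 1, 1, 2, 3, 4, 5, 6, 7, 7, 8, 9, 10
  i=11: 1, 2, 3, 4, 5, 6, 7, 8, 8, 9, 10, 11
  i=12: 1, 2, 3, 4, 5, 6, 7, 8, 9, 10, 11, 12

reading off 1-entries of Δ²R: w = (12, 11, 4, 6, 5, 3, 7, 10, 8, 1, 2, 9).

6 SE-corners of the 41-cell Rothe diagram give Ess(w):

[(1, 11, 0), (2, 10, 0), (4, 5, 1), (5, 3, 0), (8, 9, 5), (9, 2, 0)]


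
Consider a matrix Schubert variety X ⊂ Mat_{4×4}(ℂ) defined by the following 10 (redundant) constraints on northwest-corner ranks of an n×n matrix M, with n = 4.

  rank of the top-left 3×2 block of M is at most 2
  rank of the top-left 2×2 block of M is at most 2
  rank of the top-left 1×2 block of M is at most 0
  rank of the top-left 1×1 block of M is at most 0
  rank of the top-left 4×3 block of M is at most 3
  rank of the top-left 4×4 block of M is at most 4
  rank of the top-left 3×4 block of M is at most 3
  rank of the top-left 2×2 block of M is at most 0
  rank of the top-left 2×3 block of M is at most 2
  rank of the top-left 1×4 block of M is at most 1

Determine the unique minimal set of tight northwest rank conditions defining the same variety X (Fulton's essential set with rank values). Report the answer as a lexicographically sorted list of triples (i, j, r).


The tightest implied rank at each (i,j), from the 10 conditions:

  R[1]: 0  0  1  1
  R[2]: 0  0  1  2
  R[3]: 1  1  2  3
  R[4]: 1  2  3  4

hence w(1..4) = (3, 4, 1, 2).

Rothe diagram D(w) (4 cells), 1 SE-corner (essential condition):

[(2, 2, 0)]


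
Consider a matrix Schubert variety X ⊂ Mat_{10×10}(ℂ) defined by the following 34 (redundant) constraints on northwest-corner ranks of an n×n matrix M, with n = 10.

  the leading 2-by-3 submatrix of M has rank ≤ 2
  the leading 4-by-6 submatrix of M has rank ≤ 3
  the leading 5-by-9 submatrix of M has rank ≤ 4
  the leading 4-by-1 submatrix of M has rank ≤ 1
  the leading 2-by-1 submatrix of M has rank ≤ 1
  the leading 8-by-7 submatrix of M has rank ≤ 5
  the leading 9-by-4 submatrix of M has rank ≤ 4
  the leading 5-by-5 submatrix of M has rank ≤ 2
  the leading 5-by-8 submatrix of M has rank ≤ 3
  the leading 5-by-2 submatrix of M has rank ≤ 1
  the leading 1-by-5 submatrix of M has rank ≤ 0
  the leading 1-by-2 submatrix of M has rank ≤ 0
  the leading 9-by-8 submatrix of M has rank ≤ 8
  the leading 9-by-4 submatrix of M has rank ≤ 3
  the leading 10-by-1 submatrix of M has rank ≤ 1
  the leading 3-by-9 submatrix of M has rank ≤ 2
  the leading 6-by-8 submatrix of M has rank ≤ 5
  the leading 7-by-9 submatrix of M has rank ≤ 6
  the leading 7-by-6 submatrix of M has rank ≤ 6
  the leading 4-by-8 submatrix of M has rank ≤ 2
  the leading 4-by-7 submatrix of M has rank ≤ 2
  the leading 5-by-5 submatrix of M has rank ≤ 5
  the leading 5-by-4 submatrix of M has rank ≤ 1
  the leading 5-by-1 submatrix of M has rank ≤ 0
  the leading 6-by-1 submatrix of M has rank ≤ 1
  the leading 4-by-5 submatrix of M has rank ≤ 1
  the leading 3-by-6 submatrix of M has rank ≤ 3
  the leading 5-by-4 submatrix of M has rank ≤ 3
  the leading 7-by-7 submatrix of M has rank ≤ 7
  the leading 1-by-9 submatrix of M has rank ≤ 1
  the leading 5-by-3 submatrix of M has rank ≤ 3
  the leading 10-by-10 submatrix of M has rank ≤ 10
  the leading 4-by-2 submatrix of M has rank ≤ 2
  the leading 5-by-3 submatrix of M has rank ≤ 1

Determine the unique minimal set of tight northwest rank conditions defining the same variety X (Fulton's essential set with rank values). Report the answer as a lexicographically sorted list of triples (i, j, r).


Reconstructing r_w from the 34 given conditions:

  i=1: 0 | 0 | 0 | 0 | 0 | 1 | 1 | 1 | 1 | 1
  i=2: 0 | 1 | 1 | 1 | 1 | 2 | 2 | 2 | 2 | 2
  i=3: 0 | 1 | 1 | 1 | 1 | 2 | 2 | 2 | 2 | 3
  i=4: 0 | 1 | 1 | 1 | 1 | 2 | 2 | 2 | 3 | 4
  i=5: 0 | 1 | 1 | 1 | 2 | 3 | 3 | 3 | 4 | 5
  i=6: 1 | 2 | 2 | 2 | 3 | 4 | 4 | 4 | 5 | 6
  i=7: 1 | 2 | 3 | 3 | 4 | 5 | 5 | 5 | 6 | 7
  i=8: 1 | 2 | 3 | 3 | 4 | 5 | 5 | 6 | 7 | 8
  i=9: 1 | 2 | 3 | 3 | 4 | 5 | 6 | 7 | 8 | 9
  i=10: 1 | 2 | 3 | 4 | 5 | 6 | 7 | 8 | 9 | 10

reading off 1-entries of Δ²R: w = (6, 2, 10, 9, 5, 1, 3, 8, 7, 4).

Rothe diagram D(w) (25 cells), 8 SE-corners (essential conditions):

[(1, 5, 0), (3, 9, 2), (4, 5, 1), (4, 8, 2), (5, 1, 0), (5, 4, 1), (8, 7, 5), (9, 4, 3)]


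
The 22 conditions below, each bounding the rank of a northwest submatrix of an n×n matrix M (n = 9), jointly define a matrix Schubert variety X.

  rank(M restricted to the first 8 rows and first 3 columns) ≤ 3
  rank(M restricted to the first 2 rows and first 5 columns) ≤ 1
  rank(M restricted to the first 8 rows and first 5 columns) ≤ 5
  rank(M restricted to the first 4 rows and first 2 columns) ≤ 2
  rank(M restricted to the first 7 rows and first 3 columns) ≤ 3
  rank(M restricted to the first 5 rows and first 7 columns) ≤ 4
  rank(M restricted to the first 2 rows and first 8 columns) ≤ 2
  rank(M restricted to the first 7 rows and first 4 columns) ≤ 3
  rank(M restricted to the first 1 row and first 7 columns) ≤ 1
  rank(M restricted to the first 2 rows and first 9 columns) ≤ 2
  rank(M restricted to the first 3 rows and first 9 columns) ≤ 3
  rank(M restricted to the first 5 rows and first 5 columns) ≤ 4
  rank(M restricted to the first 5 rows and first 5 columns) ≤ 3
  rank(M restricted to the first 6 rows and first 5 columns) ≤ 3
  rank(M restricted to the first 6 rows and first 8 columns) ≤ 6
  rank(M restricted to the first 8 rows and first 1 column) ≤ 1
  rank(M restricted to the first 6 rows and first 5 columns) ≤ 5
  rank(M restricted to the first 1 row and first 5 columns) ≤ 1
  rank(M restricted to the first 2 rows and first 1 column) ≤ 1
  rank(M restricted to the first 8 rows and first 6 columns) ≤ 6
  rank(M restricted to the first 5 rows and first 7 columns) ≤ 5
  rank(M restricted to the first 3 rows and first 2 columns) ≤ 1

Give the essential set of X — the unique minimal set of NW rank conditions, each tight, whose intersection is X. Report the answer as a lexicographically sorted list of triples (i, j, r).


The tightest implied rank at each (i,j), from the 22 conditions:

  row 1: 1 | 1 | 1 | 1 | 1 | 1 | 1 | 1 | 1
  row 2: 1 | 1 | 1 | 1 | 1 | 2 | 2 | 2 | 2
  row 3: 1 | 1 | 2 | 2 | 2 | 3 | 3 | 3 | 3
  row 4: 1 | 2 | 3 | 3 | 3 | 4 | 4 | 4 | 4
  row 5: 1 | 2 | 3 | 3 | 3 | 4 | 4 | 5 | 5
  row 6: 1 | 2 | 3 | 3 | 3 | 4 | 5 | 6 | 6
  row 7: 1 | 2 | 3 | 3 | 4 | 5 | 6 | 7 | 7
  row 8: 1 | 2 | 3 | 4 | 5 | 6 | 7 | 8 | 8
  row 9: 1 | 2 | 3 | 4 | 5 | 6 | 7 | 8 | 9

so w = (1, 6, 3, 2, 8, 7, 5, 4, 9).

|D(w)|=11, |Ess(w)|=5:

[(2, 5, 1), (3, 2, 1), (5, 7, 4), (6, 5, 3), (7, 4, 3)]


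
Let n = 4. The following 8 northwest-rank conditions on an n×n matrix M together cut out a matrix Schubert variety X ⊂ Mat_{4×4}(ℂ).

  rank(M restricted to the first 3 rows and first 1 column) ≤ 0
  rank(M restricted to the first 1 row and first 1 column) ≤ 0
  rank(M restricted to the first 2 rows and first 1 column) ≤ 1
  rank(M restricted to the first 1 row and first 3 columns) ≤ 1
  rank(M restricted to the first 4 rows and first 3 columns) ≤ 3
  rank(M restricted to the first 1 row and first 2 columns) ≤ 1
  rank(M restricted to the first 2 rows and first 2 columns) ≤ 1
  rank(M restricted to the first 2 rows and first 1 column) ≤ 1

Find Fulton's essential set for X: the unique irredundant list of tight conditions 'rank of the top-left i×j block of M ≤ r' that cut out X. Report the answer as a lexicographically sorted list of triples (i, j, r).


Rank table r_w(4×4) implied by the 8 constraints:

  R[1]: 0 | 1 | 1 | 1
  R[2]: 0 | 1 | 2 | 2
  R[3]: 0 | 1 | 2 | 3
  R[4]: 1 | 2 | 3 | 4

reading off 1-entries of Δ²R: w = (2, 3, 4, 1).

D(w) has 3 cells with 1 SE-corner; essential set:

[(3, 1, 0)]


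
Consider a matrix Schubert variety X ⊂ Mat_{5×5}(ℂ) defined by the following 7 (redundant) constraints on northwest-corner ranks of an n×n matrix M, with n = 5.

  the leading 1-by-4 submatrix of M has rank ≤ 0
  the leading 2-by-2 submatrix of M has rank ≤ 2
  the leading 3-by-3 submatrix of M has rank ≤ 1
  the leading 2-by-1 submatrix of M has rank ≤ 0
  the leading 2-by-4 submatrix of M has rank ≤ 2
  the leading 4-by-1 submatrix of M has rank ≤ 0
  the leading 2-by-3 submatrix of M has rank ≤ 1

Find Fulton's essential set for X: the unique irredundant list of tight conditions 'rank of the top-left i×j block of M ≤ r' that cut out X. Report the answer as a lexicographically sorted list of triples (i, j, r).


Computing R[i][j] = min implied NW-rank bound (n=5, 7 conditions):

  row 1: 0, 0, 0, 0, 1
  row 2: 0, 1, 1, 1, 2
  row 3: 0, 1, 1, 2, 3
  row 4: 0, 1, 2, 3, 4
  row 5: 1, 2, 3, 4, 5

the unique w with this rank table is (5, 2, 4, 3, 1).

Rothe diagram D(w) (8 cells), 3 SE-corners (essential conditions):

[(1, 4, 0), (3, 3, 1), (4, 1, 0)]


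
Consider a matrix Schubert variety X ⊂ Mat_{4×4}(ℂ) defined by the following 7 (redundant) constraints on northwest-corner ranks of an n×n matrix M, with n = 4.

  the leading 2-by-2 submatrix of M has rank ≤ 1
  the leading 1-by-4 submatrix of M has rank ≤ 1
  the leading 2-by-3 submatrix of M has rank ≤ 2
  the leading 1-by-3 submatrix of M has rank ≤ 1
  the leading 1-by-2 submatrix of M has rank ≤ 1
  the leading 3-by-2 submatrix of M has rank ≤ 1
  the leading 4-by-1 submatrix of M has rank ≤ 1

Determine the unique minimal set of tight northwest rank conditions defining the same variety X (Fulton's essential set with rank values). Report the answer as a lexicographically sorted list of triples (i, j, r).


Propagating the 7 rank bounds to every northwest block:

  R[1]: 1, 1, 1, 1
  R[2]: 1, 1, 2, 2
  R[3]: 1, 1, 2, 3
  R[4]: 1, 2, 3, 4

second differences of R give the permutation w = (1, 3, 4, 2).

ℓ(w)=2; the 1 essential cell (i,j,r):

[(3, 2, 1)]


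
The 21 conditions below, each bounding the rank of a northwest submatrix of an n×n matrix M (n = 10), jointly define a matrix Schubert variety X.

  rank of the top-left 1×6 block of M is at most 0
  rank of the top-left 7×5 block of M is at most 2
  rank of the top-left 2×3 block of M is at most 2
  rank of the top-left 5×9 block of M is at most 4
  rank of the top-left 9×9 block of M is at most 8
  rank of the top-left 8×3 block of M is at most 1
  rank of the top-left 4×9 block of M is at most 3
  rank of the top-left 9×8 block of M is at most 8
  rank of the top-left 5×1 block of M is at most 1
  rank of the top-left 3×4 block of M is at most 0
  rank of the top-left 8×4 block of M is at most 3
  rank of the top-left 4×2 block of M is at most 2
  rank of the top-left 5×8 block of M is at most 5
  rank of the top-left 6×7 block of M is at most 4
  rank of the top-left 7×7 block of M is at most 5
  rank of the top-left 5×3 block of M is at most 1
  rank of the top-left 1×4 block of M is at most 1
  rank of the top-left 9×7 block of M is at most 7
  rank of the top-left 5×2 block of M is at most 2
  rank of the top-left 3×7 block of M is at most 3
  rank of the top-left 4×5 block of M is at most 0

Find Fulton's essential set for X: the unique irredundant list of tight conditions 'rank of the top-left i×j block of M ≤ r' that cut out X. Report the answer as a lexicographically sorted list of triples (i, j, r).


Rank table r_w(10×10) implied by the 21 constraints:

  0 | 0 | 0 | 0 | 0 | 0 | 1 | 1 | 1 | 1
  0 | 0 | 0 | 0 | 0 | 1 | 2 | 2 | 2 | 2
  0 | 0 | 0 | 0 | 0 | 1 | 2 | 3 | 3 | 3
  0 | 0 | 0 | 0 | 0 | 1 | 2 | 3 | 3 | 4
  1 | 1 | 1 | 1 | 1 | 2 | 3 | 4 | 4 | 5
  1 | 1 | 1 | 2 | 2 | 3 | 4 | 5 | 5 | 6
  1 | 1 | 1 | 2 | 2 | 3 | 4 | 5 | 6 | 7
  1 | 1 | 1 | 2 | 3 | 4 | 5 | 6 | 7 | 8
  1 | 2 | 2 | 3 | 4 | 5 | 6 | 7 | 8 | 9
  1 | 2 | 3 | 4 | 5 | 6 | 7 | 8 | 9 | 10

reading off 1-entries of Δ²R: w = (7, 6, 8, 10, 1, 4, 9, 5, 2, 3).

Rothe diagram D(w) (29 cells), 5 SE-corners (essential conditions):

[(1, 6, 0), (4, 5, 0), (4, 9, 3), (7, 5, 2), (8, 3, 1)]


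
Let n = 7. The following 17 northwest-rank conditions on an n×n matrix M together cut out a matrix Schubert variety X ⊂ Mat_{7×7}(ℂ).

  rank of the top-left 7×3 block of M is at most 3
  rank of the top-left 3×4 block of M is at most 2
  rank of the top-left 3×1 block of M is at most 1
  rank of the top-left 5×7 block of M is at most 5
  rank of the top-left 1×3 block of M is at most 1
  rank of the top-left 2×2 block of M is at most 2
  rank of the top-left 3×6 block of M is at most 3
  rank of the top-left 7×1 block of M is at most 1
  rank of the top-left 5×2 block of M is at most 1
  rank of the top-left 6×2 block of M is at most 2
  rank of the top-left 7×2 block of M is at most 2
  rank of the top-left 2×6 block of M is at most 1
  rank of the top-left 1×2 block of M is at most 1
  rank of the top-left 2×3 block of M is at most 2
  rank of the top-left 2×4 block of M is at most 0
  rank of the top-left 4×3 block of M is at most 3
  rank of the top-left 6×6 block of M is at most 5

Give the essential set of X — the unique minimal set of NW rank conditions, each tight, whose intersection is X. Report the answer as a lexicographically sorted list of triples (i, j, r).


Propagating the 17 rank bounds to every northwest block:

  R[1]: 0, 0, 0, 0, 1, 1, 1
  R[2]: 0, 0, 0, 0, 1, 1, 2
  R[3]: 1, 1, 1, 1, 2, 2, 3
  R[4]: 1, 1, 2, 2, 3, 3, 4
  R[5]: 1, 1, 2, 3, 4, 4, 5
  R[6]: 1, 2, 3, 4, 5, 5, 6
  R[7]: 1, 2, 3, 4, 5, 6, 7

giving w = (5, 7, 1, 3, 4, 2, 6) via Δ²R.

|D(w)|=11, |Ess(w)|=3:

[(2, 4, 0), (2, 6, 1), (5, 2, 1)]


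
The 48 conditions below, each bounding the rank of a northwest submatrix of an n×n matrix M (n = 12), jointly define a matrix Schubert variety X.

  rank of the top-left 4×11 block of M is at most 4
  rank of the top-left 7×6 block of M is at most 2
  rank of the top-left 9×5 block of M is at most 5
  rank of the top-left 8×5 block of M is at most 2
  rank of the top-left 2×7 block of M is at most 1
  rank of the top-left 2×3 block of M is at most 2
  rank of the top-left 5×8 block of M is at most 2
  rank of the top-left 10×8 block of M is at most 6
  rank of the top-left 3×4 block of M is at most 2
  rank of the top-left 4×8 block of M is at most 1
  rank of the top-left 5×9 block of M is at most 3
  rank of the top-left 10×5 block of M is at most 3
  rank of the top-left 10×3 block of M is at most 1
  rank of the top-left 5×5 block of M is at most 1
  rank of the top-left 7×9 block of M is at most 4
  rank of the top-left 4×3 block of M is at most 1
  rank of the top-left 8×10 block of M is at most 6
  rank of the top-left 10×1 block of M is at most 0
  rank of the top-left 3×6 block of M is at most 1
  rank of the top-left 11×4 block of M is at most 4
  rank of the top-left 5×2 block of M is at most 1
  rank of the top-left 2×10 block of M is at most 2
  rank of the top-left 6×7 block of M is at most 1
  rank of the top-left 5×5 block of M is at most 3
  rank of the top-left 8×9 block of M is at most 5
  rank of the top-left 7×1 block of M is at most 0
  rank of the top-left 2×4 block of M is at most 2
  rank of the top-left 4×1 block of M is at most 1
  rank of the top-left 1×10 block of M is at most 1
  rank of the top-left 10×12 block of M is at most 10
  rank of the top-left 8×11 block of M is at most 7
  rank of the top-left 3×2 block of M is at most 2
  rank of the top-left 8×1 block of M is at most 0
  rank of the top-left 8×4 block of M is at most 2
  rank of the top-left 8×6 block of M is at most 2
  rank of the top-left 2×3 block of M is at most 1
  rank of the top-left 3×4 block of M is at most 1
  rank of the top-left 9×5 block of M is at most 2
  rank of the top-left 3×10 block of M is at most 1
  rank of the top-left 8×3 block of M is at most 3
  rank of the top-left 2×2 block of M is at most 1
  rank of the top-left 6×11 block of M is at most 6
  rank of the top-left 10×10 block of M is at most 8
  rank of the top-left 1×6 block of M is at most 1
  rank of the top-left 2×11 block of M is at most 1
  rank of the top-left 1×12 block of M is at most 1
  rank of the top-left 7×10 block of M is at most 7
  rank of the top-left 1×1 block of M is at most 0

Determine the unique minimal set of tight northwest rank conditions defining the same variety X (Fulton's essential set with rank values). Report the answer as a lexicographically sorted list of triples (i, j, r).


The tightest implied rank at each (i,j), from the 48 conditions:

  i=1: 0 1 1 1 1 1 1 1 1 1 1 1
  i=2: 0 1 1 1 1 1 1 1 1 1 1 2
  i=3: 0 1 1 1 1 1 1 1 1 1 2 3
  i=4: 0 1 1 1 1 1 1 1 2 2 3 4
  i=5: 0 1 1 1 1 1 1 2 3 3 4 5
  i=6: 0 1 1 1 1 1 1 2 3 4 5 6
  i=7: 0 1 1 2 2 2 2 3 4 5 6 7
  i=8: 0 1 1 2 2 2 3 4 5 6 7 8
  i=9: 0 1 1 2 2 3 4 5 6 7 8 9
  i=10: 0 1 1 2 3 4 5 6 7 8 9 10
  i=11: 1 2 2 3 4 5 6 7 8 9 10 11
  i=12: 1 2 3 4 5 6 7 8 9 10 11 12

the unique w with this rank table is (2, 12, 11, 9, 8, 10, 4, 7, 6, 5, 1, 3).

Rothe diagram D(w) (50 cells), 8 SE-corners (essential conditions):

[(2, 11, 1), (3, 10, 1), (4, 8, 1), (6, 7, 1), (8, 6, 2), (9, 5, 2), (10, 1, 0), (10, 3, 1)]


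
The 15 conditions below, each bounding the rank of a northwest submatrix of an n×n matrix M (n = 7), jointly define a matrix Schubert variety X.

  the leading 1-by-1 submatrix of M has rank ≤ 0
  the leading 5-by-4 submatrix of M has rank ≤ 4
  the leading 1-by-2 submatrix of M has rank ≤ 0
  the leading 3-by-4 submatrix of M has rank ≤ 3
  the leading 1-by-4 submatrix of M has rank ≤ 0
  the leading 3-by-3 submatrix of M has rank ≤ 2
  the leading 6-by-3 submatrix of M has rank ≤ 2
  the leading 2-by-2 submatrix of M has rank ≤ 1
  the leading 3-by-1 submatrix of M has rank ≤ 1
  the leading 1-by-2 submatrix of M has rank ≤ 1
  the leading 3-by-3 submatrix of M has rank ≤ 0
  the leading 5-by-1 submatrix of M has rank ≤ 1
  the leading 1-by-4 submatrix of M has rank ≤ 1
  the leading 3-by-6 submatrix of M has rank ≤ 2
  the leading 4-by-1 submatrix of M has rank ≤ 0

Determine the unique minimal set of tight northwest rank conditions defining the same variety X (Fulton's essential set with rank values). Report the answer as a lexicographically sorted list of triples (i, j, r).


The tightest implied rank at each (i,j), from the 15 conditions:

  0  0  0  0  1  1  1
  0  0  0  1  2  2  2
  0  0  0  1  2  2  3
  0  1  1  2  3  3  4
  1  2  2  3  4  4  5
  1  2  2  3  4  5  6
  1  2  3  4  5  6  7

the unique w with this rank table is (5, 4, 7, 2, 1, 6, 3).

5 SE-corners of the 13-cell Rothe diagram give Ess(w):

[(1, 4, 0), (3, 3, 0), (3, 6, 2), (4, 1, 0), (6, 3, 2)]


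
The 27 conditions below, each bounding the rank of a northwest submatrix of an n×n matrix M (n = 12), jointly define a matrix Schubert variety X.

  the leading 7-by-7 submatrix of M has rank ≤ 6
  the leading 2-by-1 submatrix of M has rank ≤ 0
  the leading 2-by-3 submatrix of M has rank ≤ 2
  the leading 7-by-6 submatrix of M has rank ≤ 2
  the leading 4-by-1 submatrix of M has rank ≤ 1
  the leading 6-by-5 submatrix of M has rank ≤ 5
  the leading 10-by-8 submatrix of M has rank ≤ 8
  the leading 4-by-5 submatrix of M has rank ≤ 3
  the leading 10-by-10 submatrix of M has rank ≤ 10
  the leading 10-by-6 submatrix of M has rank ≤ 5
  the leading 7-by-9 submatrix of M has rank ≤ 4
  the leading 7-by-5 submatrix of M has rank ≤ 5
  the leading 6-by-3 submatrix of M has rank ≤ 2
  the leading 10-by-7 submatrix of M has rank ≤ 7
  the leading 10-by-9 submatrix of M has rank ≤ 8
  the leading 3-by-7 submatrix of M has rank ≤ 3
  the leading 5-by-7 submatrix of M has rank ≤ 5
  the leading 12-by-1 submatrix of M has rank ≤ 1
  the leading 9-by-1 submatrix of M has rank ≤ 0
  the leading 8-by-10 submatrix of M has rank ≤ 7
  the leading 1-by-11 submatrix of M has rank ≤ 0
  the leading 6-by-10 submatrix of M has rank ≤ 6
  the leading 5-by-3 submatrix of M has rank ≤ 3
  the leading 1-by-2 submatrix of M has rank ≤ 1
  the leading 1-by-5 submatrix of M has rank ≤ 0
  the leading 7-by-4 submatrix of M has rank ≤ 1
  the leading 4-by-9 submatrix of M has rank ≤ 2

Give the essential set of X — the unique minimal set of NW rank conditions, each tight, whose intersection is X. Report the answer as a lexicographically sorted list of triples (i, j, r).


Computing R[i][j] = min implied NW-rank bound (n=12, 27 conditions):

  0 | 0 | 0 | 0 | 0 | 0 | 0 | 0 | 0 | 0 | 0 | 1
  0 | 1 | 1 | 1 | 1 | 1 | 1 | 1 | 1 | 1 | 1 | 2
  0 | 1 | 1 | 1 | 2 | 2 | 2 | 2 | 2 | 2 | 2 | 3
  0 | 1 | 1 | 1 | 2 | 2 | 2 | 2 | 2 | 3 | 3 | 4
  0 | 1 | 1 | 1 | 2 | 2 | 3 | 3 | 3 | 4 | 4 | 5
  0 | 1 | 1 | 1 | 2 | 2 | 3 | 4 | 4 | 5 | 5 | 6
  0 | 1 | 1 | 1 | 2 | 2 | 3 | 4 | 4 | 5 | 6 | 7
  0 | 1 | 2 | 2 | 3 | 3 | 4 | 5 | 5 | 6 | 7 | 8
  0 | 1 | 2 | 3 | 4 | 4 | 5 | 6 | 6 | 7 | 8 | 9
  1 | 2 | 3 | 4 | 5 | 5 | 6 | 7 | 7 | 8 | 9 | 10
  1 | 2 | 3 | 4 | 5 | 6 | 7 | 8 | 8 | 9 | 10 | 11
  1 | 2 | 3 | 4 | 5 | 6 | 7 | 8 | 9 | 10 | 11 | 12

reading off 1-entries of Δ²R: w = (12, 2, 5, 10, 7, 8, 11, 3, 4, 1, 6, 9).

D(w) has 37 cells with 6 SE-corners; essential set:

[(1, 11, 0), (4, 9, 2), (7, 4, 1), (7, 6, 2), (7, 9, 4), (9, 1, 0)]
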